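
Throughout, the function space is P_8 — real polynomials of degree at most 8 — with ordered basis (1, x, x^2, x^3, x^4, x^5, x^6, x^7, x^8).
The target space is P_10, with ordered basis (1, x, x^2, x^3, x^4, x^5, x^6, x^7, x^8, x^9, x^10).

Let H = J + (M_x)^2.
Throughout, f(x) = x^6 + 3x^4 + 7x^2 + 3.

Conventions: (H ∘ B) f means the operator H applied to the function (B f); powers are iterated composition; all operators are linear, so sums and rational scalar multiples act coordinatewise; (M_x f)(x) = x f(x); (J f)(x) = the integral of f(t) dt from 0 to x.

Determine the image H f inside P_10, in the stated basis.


g(x) = x^8 + (1/7)x^7 + 3x^6 + (3/5)x^5 + 7x^4 + (7/3)x^3 + 3x^2 + 3x

J f = (1/7)x^7 + (3/5)x^5 + (7/3)x^3 + 3x
M_x f = x^7 + 3x^5 + 7x^3 + 3x
M_x M_x f = x^8 + 3x^6 + 7x^4 + 3x^2
(J + (M_x)^2) f = x^8 + (1/7)x^7 + 3x^6 + (3/5)x^5 + 7x^4 + (7/3)x^3 + 3x^2 + 3x


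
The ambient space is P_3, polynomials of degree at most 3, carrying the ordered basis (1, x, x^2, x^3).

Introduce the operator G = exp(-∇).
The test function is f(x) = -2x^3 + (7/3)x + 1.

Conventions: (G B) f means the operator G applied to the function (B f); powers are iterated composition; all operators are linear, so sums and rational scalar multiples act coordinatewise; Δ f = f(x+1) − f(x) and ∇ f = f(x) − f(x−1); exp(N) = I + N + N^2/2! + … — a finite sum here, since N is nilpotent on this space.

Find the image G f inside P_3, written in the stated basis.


order-1 term: 6x^2 - 6x - 1/3
order-2 term: -6x + 6
order-3 term: 2
the series for exp(-∇) f terminates at order 3
exp(-∇) f = -2x^3 + 6x^2 - (29/3)x + 26/3

g(x) = -2x^3 + 6x^2 - (29/3)x + 26/3


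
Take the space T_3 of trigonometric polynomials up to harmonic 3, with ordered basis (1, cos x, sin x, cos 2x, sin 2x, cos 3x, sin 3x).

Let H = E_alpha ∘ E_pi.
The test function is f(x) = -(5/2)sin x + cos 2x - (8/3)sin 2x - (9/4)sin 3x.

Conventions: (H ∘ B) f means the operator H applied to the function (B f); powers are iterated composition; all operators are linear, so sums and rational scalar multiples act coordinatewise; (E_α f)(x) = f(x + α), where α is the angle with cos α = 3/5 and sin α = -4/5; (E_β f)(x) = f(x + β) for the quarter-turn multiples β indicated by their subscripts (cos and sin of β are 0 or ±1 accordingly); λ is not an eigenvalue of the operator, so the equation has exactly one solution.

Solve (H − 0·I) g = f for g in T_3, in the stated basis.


write g with unknown coordinates in the stated basis and equate coefficients in (H − 0·I) g = f
solving from the highest basis element down gives g = 2cos x + (3/2)sin x - (71/25)cos 2x - (16/75)sin 2x + (99/125)cos 3x - (1053/500)sin 3x
check: H g = -(5/2)sin x + cos 2x - (8/3)sin 2x - (9/4)sin 3x
so H g − 0·g = -(5/2)sin x + cos 2x - (8/3)sin 2x - (9/4)sin 3x = f ✓

the result is g(x) = 2cos x + (3/2)sin x - (71/25)cos 2x - (16/75)sin 2x + (99/125)cos 3x - (1053/500)sin 3x


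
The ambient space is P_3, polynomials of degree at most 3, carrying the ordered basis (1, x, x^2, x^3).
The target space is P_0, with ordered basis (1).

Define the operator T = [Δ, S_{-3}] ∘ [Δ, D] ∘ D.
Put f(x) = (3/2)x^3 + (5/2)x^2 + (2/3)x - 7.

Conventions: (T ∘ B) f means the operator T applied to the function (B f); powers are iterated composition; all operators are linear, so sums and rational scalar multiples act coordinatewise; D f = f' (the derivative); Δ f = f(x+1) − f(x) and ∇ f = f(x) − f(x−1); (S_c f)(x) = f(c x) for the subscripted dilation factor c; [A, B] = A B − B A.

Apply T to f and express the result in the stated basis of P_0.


g(x) = 0

D f = (9/2)x^2 + 5x + 2/3
D D f = 9x + 5
Δ D D f = 9
Δ D f = 9x + 19/2
D Δ D f = 9
[Δ, D] D f = 0
S_{-3} ([Δ, D] ∘ D) f = 0
Δ S_{-3} ([Δ, D] ∘ D) f = 0
Δ ([Δ, D] ∘ D) f = 0
S_{-3} Δ ([Δ, D] ∘ D) f = 0
[Δ, S_{-3}] ([Δ, D] ∘ D) f = 0


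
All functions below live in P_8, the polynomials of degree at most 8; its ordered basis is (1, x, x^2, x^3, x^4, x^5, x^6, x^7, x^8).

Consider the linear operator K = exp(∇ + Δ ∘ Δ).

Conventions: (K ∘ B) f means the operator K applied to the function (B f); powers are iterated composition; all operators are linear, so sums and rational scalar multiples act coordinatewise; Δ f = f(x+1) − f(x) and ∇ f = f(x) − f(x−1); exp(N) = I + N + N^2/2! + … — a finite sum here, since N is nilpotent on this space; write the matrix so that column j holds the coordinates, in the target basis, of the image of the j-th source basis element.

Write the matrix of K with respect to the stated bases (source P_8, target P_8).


the matrix is [[1, 1, 2, 11, 51, 262, 1763, 12973, 102672]; [0, 1, 2, 6, 44, 255, 1572, 12341, 103784]; [0, 0, 1, 3, 12, 110, 765, 5502, 49364]; [0, 0, 0, 1, 4, 20, 220, 1785, 14672]; [0, 0, 0, 0, 1, 5, 30, 385, 3570]; [0, 0, 0, 0, 0, 1, 6, 42, 616]; [0, 0, 0, 0, 0, 0, 1, 7, 56]; [0, 0, 0, 0, 0, 0, 0, 1, 8]; [0, 0, 0, 0, 0, 0, 0, 0, 1]] (rows listed top to bottom)

image of 1: 1
image of x: x + 1
image of x^2: x^2 + 2x + 2
image of x^3: x^3 + 3x^2 + 6x + 11
image of x^4: x^4 + 4x^3 + 12x^2 + 44x + 51
image of x^5: x^5 + 5x^4 + 20x^3 + 110x^2 + 255x + 262
image of x^6: x^6 + 6x^5 + 30x^4 + 220x^3 + 765x^2 + 1572x + 1763
image of x^7: x^7 + 7x^6 + 42x^5 + 385x^4 + 1785x^3 + 5502x^2 + 12341x + 12973
image of x^8: x^8 + 8x^7 + 56x^6 + 616x^5 + 3570x^4 + 14672x^3 + 49364x^2 + 103784x + 102672
each image's coordinates form column j of the matrix


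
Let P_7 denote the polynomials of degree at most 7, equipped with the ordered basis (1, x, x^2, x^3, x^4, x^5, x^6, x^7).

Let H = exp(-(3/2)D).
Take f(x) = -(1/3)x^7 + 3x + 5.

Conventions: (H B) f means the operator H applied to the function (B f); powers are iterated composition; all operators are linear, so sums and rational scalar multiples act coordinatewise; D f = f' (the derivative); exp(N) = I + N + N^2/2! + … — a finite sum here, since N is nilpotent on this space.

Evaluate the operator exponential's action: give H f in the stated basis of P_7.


g(x) = -(1/3)x^7 + (7/2)x^6 - (63/4)x^5 + (315/8)x^4 - (945/16)x^3 + (1701/32)x^2 - (1509/64)x + 793/128

order-1 term: (7/2)x^6 - 9/2
order-2 term: -(63/4)x^5
order-3 term: (315/8)x^4
order-4 term: -(945/16)x^3
order-5 term: (1701/32)x^2
order-6 term: -(1701/64)x
order-7 term: 729/128
the series for exp(-(3/2)D) f terminates at order 7
exp(-(3/2)D) f = -(1/3)x^7 + (7/2)x^6 - (63/4)x^5 + (315/8)x^4 - (945/16)x^3 + (1701/32)x^2 - (1509/64)x + 793/128


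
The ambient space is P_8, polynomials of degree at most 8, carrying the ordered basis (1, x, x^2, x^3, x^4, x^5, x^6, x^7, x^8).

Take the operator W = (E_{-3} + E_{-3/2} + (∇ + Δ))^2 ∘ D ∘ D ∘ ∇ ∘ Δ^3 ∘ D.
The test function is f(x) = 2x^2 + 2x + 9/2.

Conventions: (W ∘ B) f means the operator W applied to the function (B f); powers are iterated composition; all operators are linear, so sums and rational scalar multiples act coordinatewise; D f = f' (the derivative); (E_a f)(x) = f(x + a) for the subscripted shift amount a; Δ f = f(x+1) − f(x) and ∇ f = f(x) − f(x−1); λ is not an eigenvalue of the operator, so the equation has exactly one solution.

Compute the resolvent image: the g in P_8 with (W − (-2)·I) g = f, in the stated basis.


write g with unknown coordinates in the stated basis and equate coefficients in (W − (-2)·I) g = f
solving from the highest basis element down gives g = x^2 + x + 9/4
check: W g = 0
so W g − (-2)·g = 2x^2 + 2x + 9/2 = f ✓

the image equals g(x) = x^2 + x + 9/4


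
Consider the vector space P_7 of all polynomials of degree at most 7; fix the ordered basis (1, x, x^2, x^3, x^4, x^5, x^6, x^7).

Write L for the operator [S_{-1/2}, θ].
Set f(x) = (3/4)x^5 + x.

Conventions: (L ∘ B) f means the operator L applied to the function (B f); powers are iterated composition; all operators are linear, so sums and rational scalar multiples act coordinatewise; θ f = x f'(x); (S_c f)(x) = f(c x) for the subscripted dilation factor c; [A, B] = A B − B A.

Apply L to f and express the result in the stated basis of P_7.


θ f = (15/4)x^5 + x
S_{-1/2} θ f = -(15/128)x^5 - (1/2)x
S_{-1/2} f = -(3/128)x^5 - (1/2)x
θ S_{-1/2} f = -(15/128)x^5 - (1/2)x
[S_{-1/2}, θ] f = 0

the image equals g(x) = 0


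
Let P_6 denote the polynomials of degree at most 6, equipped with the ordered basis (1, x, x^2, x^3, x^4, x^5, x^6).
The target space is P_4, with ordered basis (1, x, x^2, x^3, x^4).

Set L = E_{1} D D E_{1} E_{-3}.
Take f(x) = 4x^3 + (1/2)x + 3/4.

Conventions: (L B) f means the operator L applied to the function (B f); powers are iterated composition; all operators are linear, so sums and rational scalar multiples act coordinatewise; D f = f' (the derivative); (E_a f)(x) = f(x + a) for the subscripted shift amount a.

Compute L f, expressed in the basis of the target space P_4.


E_{-3} f = 4x^3 - 36x^2 + (217/2)x - 435/4
E_{1} E_{-3} f = 4x^3 - 24x^2 + (97/2)x - 129/4
D E_{1} E_{-3} f = 12x^2 - 48x + 97/2
D D E_{1} E_{-3} f = 24x - 48
E_{1} (D D E_{1}) E_{-3} f = 24x - 24

g(x) = 24x - 24


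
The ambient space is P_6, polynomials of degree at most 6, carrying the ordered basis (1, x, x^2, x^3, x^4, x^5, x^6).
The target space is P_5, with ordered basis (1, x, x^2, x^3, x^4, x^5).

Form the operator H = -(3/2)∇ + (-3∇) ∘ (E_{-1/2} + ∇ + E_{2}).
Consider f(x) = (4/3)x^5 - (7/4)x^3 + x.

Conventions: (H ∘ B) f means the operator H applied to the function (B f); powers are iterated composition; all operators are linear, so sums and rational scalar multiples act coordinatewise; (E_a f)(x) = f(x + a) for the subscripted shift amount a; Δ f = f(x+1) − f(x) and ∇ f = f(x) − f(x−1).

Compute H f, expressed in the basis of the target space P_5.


the image equals g(x) = -50x^4 - 100x^3 - (1205/8)x^2 - (3445/8)x - 301/16

∇ f = (20/3)x^4 - (40/3)x^3 + (97/12)x^2 - (17/12)x + 7/12
(-(3/2)∇) f = -10x^4 + 20x^3 - (97/8)x^2 + (17/8)x - 7/8
E_{-1/2} f = (4/3)x^5 - (10/3)x^4 + (19/12)x^3 + (23/24)x^2 + (5/48)x - 31/96
∇ f = (20/3)x^4 - (40/3)x^3 + (97/12)x^2 - (17/12)x + 7/12
E_{2} f = (4/3)x^5 + (40/3)x^4 + (619/12)x^3 + (577/6)x^2 + (260/3)x + 92/3
(E_{-1/2} + ∇ + E_{2}) f = (8/3)x^5 + (50/3)x^4 + (239/6)x^3 + (2525/24)x^2 + (4097/48)x + 2969/96
∇ (E_{-1/2} + ∇ + E_{2}) f = (40/3)x^4 + 40x^3 + (277/6)x^2 + (577/4)x + 287/48
(-3∇) (E_{-1/2} + ∇ + E_{2}) f = -40x^4 - 120x^3 - (277/2)x^2 - (1731/4)x - 287/16
(-(3/2)∇ + (-3∇) ∘ (E_{-1/2} + ∇ + E_{2})) f = -50x^4 - 100x^3 - (1205/8)x^2 - (3445/8)x - 301/16


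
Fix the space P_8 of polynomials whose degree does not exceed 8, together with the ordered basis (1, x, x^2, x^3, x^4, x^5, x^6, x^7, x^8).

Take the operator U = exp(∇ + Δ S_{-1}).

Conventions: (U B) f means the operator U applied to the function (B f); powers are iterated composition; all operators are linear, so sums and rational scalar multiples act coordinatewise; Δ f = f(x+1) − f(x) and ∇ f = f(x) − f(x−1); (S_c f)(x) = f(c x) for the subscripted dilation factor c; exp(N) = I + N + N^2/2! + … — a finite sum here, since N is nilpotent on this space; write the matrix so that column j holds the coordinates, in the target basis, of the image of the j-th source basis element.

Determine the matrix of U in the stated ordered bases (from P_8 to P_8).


image of 1: 1
image of x: x
image of x^2: x^2 + 4x
image of x^3: x^3 - 6x
image of x^4: x^4 + 8x^3 - 16x
image of x^5: x^5 - 20x^3 + 50x
image of x^6: x^6 + 12x^5 - 80x^3 + 72x
image of x^7: x^7 - 42x^5 + 350x^3 - 434x
image of x^8: x^8 + 16x^7 - 224x^5 + 672x^3 + 128x
each image's coordinates form column j of the matrix

the matrix is [[1, 0, 0, 0, 0, 0, 0, 0, 0]; [0, 1, 4, -6, -16, 50, 72, -434, 128]; [0, 0, 1, 0, 0, 0, 0, 0, 0]; [0, 0, 0, 1, 8, -20, -80, 350, 672]; [0, 0, 0, 0, 1, 0, 0, 0, 0]; [0, 0, 0, 0, 0, 1, 12, -42, -224]; [0, 0, 0, 0, 0, 0, 1, 0, 0]; [0, 0, 0, 0, 0, 0, 0, 1, 16]; [0, 0, 0, 0, 0, 0, 0, 0, 1]] (rows listed top to bottom)


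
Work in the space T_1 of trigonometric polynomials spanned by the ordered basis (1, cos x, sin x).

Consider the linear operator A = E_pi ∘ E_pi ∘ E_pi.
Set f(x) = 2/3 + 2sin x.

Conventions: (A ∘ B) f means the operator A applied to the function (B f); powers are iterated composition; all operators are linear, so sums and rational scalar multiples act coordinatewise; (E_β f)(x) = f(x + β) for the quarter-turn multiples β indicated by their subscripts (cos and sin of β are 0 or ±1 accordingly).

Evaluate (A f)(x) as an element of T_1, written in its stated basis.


E_pi f = 2/3 - 2sin x
E_pi E_pi f = 2/3 + 2sin x
E_pi E_pi E_pi f = 2/3 - 2sin x

g(x) = 2/3 - 2sin x


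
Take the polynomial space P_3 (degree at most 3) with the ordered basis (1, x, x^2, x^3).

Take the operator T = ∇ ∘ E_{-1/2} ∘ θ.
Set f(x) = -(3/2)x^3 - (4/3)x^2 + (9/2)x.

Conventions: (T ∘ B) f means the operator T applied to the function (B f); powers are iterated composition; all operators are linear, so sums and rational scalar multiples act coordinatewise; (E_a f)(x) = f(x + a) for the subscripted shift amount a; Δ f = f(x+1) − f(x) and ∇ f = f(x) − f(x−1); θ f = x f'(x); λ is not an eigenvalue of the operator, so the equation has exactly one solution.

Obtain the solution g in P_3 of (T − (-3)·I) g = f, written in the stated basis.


the result is g(x) = -(1/2)x^3 + (19/18)x^2 - (157/54)x + 2593/648

write g with unknown coordinates in the stated basis and equate coefficients in (T − (-3)·I) g = f
solving from the highest basis element down gives g = -(1/2)x^3 + (19/18)x^2 - (157/54)x + 2593/648
check: T g = -(9/2)x^2 + (119/9)x - 2593/216
so T g − (-3)·g = -(3/2)x^3 - (4/3)x^2 + (9/2)x = f ✓


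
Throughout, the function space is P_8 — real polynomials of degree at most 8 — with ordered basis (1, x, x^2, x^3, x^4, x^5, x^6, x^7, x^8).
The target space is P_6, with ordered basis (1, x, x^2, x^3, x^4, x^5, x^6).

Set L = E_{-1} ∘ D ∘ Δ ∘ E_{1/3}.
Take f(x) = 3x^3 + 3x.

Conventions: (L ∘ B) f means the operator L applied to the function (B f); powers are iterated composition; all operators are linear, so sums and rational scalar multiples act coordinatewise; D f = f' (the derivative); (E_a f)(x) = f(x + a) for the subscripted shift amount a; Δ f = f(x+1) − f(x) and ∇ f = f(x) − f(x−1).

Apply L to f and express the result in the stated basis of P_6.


g(x) = 18x - 3

E_{1/3} f = 3x^3 + 3x^2 + 4x + 10/9
Δ E_{1/3} f = 9x^2 + 15x + 10
D Δ E_{1/3} f = 18x + 15
E_{-1} D Δ E_{1/3} f = 18x - 3


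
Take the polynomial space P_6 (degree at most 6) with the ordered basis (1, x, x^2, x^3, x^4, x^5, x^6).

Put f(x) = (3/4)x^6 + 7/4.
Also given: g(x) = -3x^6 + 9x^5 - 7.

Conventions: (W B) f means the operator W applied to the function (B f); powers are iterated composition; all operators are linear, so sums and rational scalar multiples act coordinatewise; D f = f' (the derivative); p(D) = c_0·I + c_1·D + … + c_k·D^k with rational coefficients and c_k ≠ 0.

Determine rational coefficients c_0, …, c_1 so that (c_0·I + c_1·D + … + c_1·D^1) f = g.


c_0 = -4, c_1 = 2

D^0 f = (3/4)x^6 + 7/4
D^1 f = (9/2)x^5
matching coefficients of g against c_0 f + c_1 Df + … from the top degree down determines the c_i
solution: c_0 = -4, c_1 = 2


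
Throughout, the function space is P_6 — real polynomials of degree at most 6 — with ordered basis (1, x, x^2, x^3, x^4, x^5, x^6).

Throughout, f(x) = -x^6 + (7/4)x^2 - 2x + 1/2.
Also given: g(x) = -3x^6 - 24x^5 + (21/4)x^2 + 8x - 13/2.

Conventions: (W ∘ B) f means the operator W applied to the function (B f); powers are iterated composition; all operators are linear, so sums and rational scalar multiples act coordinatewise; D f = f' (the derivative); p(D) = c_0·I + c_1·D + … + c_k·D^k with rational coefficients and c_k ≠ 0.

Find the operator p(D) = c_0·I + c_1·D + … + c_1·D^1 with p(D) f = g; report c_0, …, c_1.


p(D) = 3·I + 4·D, i.e. c_0 = 3, c_1 = 4

D^0 f = -x^6 + (7/4)x^2 - 2x + 1/2
D^1 f = -6x^5 + (7/2)x - 2
matching coefficients of g against c_0 f + c_1 Df + … from the top degree down determines the c_i
solution: c_0 = 3, c_1 = 4


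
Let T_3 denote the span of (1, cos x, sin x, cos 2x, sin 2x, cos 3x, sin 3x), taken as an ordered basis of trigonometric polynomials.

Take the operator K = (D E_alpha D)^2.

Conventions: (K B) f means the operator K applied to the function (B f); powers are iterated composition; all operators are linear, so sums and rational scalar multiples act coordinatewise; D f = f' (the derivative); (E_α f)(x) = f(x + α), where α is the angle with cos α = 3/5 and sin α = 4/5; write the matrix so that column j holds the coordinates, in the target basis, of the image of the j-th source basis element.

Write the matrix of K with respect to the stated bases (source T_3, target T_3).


image of 1: 0
image of cos x: -(7/25)cos x - (24/25)sin x
image of sin x: (24/25)cos x - (7/25)sin x
image of cos 2x: -(8432/625)cos 2x + (5376/625)sin 2x
image of sin 2x: -(5376/625)cos 2x - (8432/625)sin 2x
image of cos 3x: (951993/15625)cos 3x + (833976/15625)sin 3x
image of sin 3x: -(833976/15625)cos 3x + (951993/15625)sin 3x
each image's coordinates form column j of the matrix

the matrix is [[0, 0, 0, 0, 0, 0, 0]; [0, -7/25, 24/25, 0, 0, 0, 0]; [0, -24/25, -7/25, 0, 0, 0, 0]; [0, 0, 0, -8432/625, -5376/625, 0, 0]; [0, 0, 0, 5376/625, -8432/625, 0, 0]; [0, 0, 0, 0, 0, 951993/15625, -833976/15625]; [0, 0, 0, 0, 0, 833976/15625, 951993/15625]] (rows listed top to bottom)


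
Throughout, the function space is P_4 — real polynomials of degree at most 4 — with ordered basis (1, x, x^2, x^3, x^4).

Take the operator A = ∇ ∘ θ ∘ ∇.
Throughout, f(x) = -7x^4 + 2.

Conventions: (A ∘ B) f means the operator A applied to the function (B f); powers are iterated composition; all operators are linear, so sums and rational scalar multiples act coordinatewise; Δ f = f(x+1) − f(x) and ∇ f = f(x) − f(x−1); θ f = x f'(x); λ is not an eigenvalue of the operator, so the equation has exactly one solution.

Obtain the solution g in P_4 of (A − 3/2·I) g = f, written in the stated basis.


write g with unknown coordinates in the stated basis and equate coefficients in (A − 3/2·I) g = f
solving from the highest basis element down gives g = (14/3)x^4 + 112x^2 - (560/3)x + 2116/9
check: A g = 168x^2 - 280x + 1064/3
so A g − 3/2·g = -7x^4 + 2 = f ✓

the image equals g(x) = (14/3)x^4 + 112x^2 - (560/3)x + 2116/9


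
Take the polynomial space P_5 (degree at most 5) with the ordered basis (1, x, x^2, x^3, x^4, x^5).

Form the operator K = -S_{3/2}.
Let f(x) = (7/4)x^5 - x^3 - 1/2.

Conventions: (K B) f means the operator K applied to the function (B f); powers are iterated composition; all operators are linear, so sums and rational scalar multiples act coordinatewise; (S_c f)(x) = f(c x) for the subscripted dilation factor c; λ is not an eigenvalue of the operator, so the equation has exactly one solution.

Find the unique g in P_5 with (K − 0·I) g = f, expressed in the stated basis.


write g with unknown coordinates in the stated basis and equate coefficients in (K − 0·I) g = f
solving from the highest basis element down gives g = -(56/243)x^5 + (8/27)x^3 + 1/2
check: K g = (7/4)x^5 - x^3 - 1/2
so K g − 0·g = (7/4)x^5 - x^3 - 1/2 = f ✓

the image equals g(x) = -(56/243)x^5 + (8/27)x^3 + 1/2


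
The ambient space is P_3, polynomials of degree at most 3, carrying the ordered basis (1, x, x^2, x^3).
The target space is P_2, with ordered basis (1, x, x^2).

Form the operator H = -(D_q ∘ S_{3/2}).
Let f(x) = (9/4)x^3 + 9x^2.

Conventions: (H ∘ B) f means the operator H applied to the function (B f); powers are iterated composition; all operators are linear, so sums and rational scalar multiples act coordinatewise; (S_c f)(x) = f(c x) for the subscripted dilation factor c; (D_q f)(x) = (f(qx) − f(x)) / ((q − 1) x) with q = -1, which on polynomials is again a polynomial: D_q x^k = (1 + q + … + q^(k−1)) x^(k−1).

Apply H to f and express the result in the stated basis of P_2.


g(x) = -(243/32)x^2

S_{3/2} f = (243/32)x^3 + (81/4)x^2
D_q S_{3/2} f = (243/32)x^2
(-(D_q ∘ S_{3/2})) f = -(243/32)x^2


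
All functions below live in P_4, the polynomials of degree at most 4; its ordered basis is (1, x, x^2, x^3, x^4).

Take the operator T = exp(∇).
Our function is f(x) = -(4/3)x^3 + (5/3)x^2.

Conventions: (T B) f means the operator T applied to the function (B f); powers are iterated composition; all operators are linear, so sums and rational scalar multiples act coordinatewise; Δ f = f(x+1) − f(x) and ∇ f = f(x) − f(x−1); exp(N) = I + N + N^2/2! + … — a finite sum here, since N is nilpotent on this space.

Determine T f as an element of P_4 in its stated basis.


g(x) = -(4/3)x^3 - (7/3)x^2 + (10/3)x + 4/3

order-1 term: -4x^2 + (22/3)x - 3
order-2 term: -4x + 17/3
order-3 term: -4/3
the series for exp(∇) f terminates at order 3
exp(∇) f = -(4/3)x^3 - (7/3)x^2 + (10/3)x + 4/3


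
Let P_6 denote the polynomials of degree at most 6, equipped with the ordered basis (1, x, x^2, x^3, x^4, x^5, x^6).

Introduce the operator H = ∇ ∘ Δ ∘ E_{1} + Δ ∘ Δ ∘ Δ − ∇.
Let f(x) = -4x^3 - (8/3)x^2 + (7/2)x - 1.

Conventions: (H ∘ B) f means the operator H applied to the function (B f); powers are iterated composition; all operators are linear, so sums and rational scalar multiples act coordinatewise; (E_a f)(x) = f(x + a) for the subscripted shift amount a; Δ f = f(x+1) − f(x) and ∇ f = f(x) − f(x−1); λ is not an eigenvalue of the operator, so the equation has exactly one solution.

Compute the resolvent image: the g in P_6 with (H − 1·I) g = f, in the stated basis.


write g with unknown coordinates in the stated basis and equate coefficients in (H − 1·I) g = f
solving from the highest basis element down gives g = 4x^3 - (28/3)x^2 + (307/6)x - 205/6
check: H g = -12x^2 + (164/3)x - 211/6
so H g − 1·g = -4x^3 - (8/3)x^2 + (7/2)x - 1 = f ✓

the result is g(x) = 4x^3 - (28/3)x^2 + (307/6)x - 205/6


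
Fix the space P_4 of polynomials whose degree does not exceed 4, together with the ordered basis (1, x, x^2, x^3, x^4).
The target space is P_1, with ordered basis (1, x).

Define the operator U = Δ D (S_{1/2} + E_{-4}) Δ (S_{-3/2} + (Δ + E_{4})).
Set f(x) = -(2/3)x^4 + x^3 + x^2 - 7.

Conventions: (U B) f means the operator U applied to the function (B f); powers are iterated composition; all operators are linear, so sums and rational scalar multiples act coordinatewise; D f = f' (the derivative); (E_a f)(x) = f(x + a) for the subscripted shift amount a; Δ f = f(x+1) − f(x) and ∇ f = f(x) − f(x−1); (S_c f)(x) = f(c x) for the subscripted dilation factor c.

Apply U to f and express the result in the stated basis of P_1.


the image equals g(x) = -(873/8)x + 155

S_{-3/2} f = -(27/8)x^4 - (27/8)x^3 + (9/4)x^2 - 7
Δ f = -(8/3)x^3 - x^2 + (7/3)x + 4/3
E_{4} f = -(2/3)x^4 - (29/3)x^3 - 51x^2 - (344/3)x - 293/3
(Δ + E_{4}) f = -(2/3)x^4 - (37/3)x^3 - 52x^2 - (337/3)x - 289/3
(S_{-3/2} + (Δ + E_{4})) f = -(97/24)x^4 - (377/24)x^3 - (199/4)x^2 - (337/3)x - 310/3
Δ (S_{-3/2} + (Δ + E_{4})) f = -(97/6)x^3 - (571/8)x^2 - (3907/24)x - 1091/6
S_{1/2} Δ (S_{-3/2} + (Δ + E_{4})) f = -(97/48)x^3 - (571/32)x^2 - (3907/48)x - 1091/6
E_{-4} Δ (S_{-3/2} + (Δ + E_{4})) f = -(97/6)x^3 + (981/8)x^2 - (8827/24)x + 362
(S_{1/2} + E_{-4}) Δ (S_{-3/2} + (Δ + E_{4})) f = -(291/16)x^3 + (3353/32)x^2 - (7187/16)x + 1081/6
D (S_{1/2} + E_{-4}) Δ (S_{-3/2} + (Δ + E_{4})) f = -(873/16)x^2 + (3353/16)x - 7187/16
Δ D (S_{1/2} + E_{-4}) Δ (S_{-3/2} + (Δ + E_{4})) f = -(873/8)x + 155


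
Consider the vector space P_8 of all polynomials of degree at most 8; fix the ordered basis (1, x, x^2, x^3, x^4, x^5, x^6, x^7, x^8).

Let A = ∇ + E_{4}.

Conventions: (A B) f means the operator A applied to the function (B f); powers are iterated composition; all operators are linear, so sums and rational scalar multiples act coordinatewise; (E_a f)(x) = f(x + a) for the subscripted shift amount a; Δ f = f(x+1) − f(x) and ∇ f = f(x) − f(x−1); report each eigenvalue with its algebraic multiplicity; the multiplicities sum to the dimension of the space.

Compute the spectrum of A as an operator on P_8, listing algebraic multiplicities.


λ = 1 (multiplicity 9)

image of 1: 1
image of x: x + 5
image of x^2: x^2 + 10x + 15
image of x^3: x^3 + 15x^2 + 45x + 65
image of x^4: x^4 + 20x^3 + 90x^2 + 260x + 255
image of x^5: x^5 + 25x^4 + 150x^3 + 650x^2 + 1275x + 1025
image of x^6: x^6 + 30x^5 + 225x^4 + 1300x^3 + 3825x^2 + 6150x + 4095
image of x^7: x^7 + 35x^6 + 315x^5 + 2275x^4 + 8925x^3 + 21525x^2 + 28665x + 16385
image of x^8: x^8 + 40x^7 + 420x^6 + 3640x^5 + 17850x^4 + 57400x^3 + 114660x^2 + 131080x + 65535
the matrix is upper triangular; its diagonal is (1, 1, 1, 1, 1, 1, 1, 1, 1)
for a triangular matrix the eigenvalues are the diagonal entries, with algebraic multiplicity their repetition count


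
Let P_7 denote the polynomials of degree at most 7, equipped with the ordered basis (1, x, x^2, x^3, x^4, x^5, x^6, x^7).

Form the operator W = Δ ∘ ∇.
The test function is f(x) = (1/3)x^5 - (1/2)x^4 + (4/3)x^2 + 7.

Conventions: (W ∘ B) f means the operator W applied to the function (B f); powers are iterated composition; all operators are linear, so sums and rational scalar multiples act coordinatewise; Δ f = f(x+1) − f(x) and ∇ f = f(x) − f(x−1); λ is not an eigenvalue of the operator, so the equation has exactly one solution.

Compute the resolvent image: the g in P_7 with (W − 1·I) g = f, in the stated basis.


the result is g(x) = -(1/3)x^5 + (1/2)x^4 - (20/3)x^3 + (14/3)x^2 - (130/3)x + 10/3

write g with unknown coordinates in the stated basis and equate coefficients in (W − 1·I) g = f
solving from the highest basis element down gives g = -(1/3)x^5 + (1/2)x^4 - (20/3)x^3 + (14/3)x^2 - (130/3)x + 10/3
check: W g = -(20/3)x^3 + 6x^2 - (130/3)x + 31/3
so W g − 1·g = (1/3)x^5 - (1/2)x^4 + (4/3)x^2 + 7 = f ✓


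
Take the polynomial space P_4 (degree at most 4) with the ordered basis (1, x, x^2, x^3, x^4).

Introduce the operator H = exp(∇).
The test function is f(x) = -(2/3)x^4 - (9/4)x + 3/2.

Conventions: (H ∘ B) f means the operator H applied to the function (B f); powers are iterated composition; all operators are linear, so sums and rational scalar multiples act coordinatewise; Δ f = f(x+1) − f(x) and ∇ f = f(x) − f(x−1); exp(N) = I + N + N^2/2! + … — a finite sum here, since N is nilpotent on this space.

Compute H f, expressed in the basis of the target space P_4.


the result is g(x) = -(2/3)x^4 - (8/3)x^3 + (5/12)x - 17/12

order-1 term: -(8/3)x^3 + 4x^2 - (8/3)x - 19/12
order-2 term: -4x^2 + 8x - 14/3
order-3 term: -(8/3)x + 4
order-4 term: -2/3
the series for exp(∇) f terminates at order 4
exp(∇) f = -(2/3)x^4 - (8/3)x^3 + (5/12)x - 17/12


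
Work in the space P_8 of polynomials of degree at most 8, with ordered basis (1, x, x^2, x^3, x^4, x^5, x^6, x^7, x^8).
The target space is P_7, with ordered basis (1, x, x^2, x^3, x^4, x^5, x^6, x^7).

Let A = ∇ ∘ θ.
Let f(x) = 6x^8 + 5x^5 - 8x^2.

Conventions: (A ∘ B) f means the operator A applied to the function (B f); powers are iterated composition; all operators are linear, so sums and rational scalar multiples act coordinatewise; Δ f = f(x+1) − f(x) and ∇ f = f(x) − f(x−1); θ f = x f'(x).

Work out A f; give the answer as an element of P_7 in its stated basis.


the result is g(x) = 384x^7 - 1344x^6 + 2688x^5 - 3235x^4 + 2438x^3 - 1094x^2 + 227x - 7

θ f = 48x^8 + 25x^5 - 16x^2
∇ θ f = 384x^7 - 1344x^6 + 2688x^5 - 3235x^4 + 2438x^3 - 1094x^2 + 227x - 7


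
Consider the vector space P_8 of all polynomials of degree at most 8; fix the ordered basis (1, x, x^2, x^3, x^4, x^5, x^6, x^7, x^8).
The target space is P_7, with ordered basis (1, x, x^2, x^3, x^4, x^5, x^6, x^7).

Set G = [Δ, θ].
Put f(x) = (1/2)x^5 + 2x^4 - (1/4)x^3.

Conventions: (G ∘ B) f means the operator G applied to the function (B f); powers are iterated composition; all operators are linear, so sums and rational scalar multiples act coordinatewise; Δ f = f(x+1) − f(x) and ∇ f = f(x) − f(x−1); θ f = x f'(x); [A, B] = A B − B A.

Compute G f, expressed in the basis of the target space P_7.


θ f = (5/2)x^5 + 8x^4 - (3/4)x^3
Δ θ f = (25/2)x^4 + 57x^3 + (283/4)x^2 + (169/4)x + 39/4
Δ f = (5/2)x^4 + 13x^3 + (65/4)x^2 + (39/4)x + 9/4
θ Δ f = 10x^4 + 39x^3 + (65/2)x^2 + (39/4)x
[Δ, θ] f = (5/2)x^4 + 18x^3 + (153/4)x^2 + (65/2)x + 39/4

g(x) = (5/2)x^4 + 18x^3 + (153/4)x^2 + (65/2)x + 39/4


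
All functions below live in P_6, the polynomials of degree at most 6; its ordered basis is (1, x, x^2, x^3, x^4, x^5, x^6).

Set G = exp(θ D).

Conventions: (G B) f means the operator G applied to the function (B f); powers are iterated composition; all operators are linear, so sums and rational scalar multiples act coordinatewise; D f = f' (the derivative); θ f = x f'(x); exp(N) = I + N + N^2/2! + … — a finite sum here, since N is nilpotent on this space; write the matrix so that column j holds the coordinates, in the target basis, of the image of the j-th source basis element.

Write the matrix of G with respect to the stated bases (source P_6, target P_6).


the matrix is [[1, 0, 0, 0, 0, 0, 0]; [0, 1, 2, 6, 24, 120, 720]; [0, 0, 1, 6, 36, 240, 1800]; [0, 0, 0, 1, 12, 120, 1200]; [0, 0, 0, 0, 1, 20, 300]; [0, 0, 0, 0, 0, 1, 30]; [0, 0, 0, 0, 0, 0, 1]] (rows listed top to bottom)

image of 1: 1
image of x: x
image of x^2: x^2 + 2x
image of x^3: x^3 + 6x^2 + 6x
image of x^4: x^4 + 12x^3 + 36x^2 + 24x
image of x^5: x^5 + 20x^4 + 120x^3 + 240x^2 + 120x
image of x^6: x^6 + 30x^5 + 300x^4 + 1200x^3 + 1800x^2 + 720x
each image's coordinates form column j of the matrix


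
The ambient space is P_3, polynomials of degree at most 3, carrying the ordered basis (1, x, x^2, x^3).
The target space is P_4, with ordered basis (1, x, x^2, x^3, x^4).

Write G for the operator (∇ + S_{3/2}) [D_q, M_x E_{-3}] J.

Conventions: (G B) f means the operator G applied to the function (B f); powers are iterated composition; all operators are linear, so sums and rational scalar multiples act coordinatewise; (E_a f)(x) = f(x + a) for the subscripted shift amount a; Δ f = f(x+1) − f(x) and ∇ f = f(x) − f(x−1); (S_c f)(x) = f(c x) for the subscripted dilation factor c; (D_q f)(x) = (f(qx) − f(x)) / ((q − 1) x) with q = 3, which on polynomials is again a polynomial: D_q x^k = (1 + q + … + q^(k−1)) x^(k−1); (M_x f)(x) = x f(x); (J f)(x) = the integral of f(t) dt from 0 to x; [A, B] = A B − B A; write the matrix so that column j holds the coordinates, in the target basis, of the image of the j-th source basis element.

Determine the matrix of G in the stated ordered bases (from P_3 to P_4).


image of 1: (9/2)x
image of x: (81/8)x^2 - 6
image of x^2: (243/8)x^3 - (9/4)x^2 - (115/2)x + 10
image of x^3: (6561/64)x^4 - (81/4)x^3 - (3393/8)x^2 + 225x + 453/2
each image's coordinates form column j of the matrix

the matrix is [[0, -6, 10, 453/2]; [9/2, 0, -115/2, 225]; [0, 81/8, -9/4, -3393/8]; [0, 0, 243/8, -81/4]; [0, 0, 0, 6561/64]] (rows listed top to bottom)


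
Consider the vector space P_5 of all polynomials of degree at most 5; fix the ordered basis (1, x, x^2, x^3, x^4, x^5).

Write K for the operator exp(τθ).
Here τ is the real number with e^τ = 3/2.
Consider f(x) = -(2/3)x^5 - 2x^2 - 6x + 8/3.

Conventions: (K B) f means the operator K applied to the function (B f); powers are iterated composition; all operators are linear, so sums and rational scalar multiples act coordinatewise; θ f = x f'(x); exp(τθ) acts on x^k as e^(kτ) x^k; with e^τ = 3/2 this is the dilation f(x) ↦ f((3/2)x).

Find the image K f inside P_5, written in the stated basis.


the result is g(x) = -(81/16)x^5 - (9/2)x^2 - 9x + 8/3

exp(τθ) x^k = e^(kτ) x^k; with e^τ = 3/2 this sends x^k to (3/2)^k x^k
x ↦ 3/2 x
x^2 ↦ 9/4 x^2
x^5 ↦ 243/32 x^5
applying this coordinatewise to f: exp(τθ) f = -(81/16)x^5 - (9/2)x^2 - 9x + 8/3


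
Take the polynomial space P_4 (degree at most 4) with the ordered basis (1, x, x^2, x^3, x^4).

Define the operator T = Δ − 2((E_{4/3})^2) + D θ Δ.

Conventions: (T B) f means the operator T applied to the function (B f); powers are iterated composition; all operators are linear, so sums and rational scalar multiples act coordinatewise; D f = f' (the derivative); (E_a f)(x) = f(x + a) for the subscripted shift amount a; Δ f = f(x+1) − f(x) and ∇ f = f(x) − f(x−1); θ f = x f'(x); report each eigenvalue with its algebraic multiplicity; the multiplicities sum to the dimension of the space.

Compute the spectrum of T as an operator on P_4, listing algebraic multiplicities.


λ = -2 (multiplicity 5)

image of 1: -2
image of x: -2x - 13/3
image of x^2: -2x^2 - (26/3)x - 101/9
image of x^3: -2x^3 - 13x^2 - (83/3)x - 916/27
image of x^4: -2x^4 - (52/3)x^3 - (130/3)x^2 - (3340/27)x - 7787/81
the matrix is upper triangular; its diagonal is (-2, -2, -2, -2, -2)
for a triangular matrix the eigenvalues are the diagonal entries, with algebraic multiplicity their repetition count


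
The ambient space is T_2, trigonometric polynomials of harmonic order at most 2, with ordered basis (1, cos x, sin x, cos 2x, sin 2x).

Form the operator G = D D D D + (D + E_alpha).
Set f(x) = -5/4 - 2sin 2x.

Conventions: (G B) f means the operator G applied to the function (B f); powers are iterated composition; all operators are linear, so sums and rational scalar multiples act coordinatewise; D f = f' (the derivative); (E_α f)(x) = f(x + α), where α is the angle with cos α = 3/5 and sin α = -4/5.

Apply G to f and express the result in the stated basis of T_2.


g(x) = -5/4 - (52/25)cos 2x - (786/25)sin 2x

D f = -4cos 2x
D D f = 8sin 2x
D D D f = 16cos 2x
D D D D f = -32sin 2x
D f = -4cos 2x
E_alpha f = -5/4 + (48/25)cos 2x + (14/25)sin 2x
(D + E_alpha) f = -5/4 - (52/25)cos 2x + (14/25)sin 2x
(D D D D + (D + E_alpha)) f = -5/4 - (52/25)cos 2x - (786/25)sin 2x


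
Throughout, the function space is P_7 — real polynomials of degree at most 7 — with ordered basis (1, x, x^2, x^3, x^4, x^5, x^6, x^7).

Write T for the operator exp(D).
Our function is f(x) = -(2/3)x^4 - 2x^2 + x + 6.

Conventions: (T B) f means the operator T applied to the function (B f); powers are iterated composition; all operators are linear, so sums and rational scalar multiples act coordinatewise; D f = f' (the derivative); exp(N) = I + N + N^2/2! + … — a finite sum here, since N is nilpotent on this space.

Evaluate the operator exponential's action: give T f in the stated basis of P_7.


order-1 term: -(8/3)x^3 - 4x + 1
order-2 term: -4x^2 - 2
order-3 term: -(8/3)x
order-4 term: -2/3
the series for exp(D) f terminates at order 4
exp(D) f = -(2/3)x^4 - (8/3)x^3 - 6x^2 - (17/3)x + 13/3

the result is g(x) = -(2/3)x^4 - (8/3)x^3 - 6x^2 - (17/3)x + 13/3


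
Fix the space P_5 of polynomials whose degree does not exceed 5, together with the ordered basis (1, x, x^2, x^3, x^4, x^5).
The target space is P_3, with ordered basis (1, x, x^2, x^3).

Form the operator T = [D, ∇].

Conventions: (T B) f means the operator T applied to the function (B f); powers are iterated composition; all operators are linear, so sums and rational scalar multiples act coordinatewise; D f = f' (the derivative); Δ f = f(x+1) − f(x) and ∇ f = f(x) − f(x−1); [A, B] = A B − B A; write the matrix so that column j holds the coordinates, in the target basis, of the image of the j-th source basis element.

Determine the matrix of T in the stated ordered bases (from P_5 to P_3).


the matrix is [[0, 0, 0, 0, 0, 0]; [0, 0, 0, 0, 0, 0]; [0, 0, 0, 0, 0, 0]; [0, 0, 0, 0, 0, 0]] (rows listed top to bottom)

image of 1: 0
image of x: 0
image of x^2: 0
image of x^3: 0
image of x^4: 0
image of x^5: 0
each image's coordinates form column j of the matrix


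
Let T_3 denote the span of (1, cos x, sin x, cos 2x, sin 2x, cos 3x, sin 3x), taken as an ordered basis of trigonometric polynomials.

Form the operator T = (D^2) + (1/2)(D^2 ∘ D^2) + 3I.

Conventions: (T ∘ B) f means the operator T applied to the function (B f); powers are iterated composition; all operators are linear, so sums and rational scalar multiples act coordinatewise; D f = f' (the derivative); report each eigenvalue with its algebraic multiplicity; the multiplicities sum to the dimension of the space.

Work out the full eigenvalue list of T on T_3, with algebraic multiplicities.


image of 1: 3
image of cos x: (5/2)cos x
image of sin x: (5/2)sin x
image of cos 2x: 7cos 2x
image of sin 2x: 7sin 2x
image of cos 3x: (69/2)cos 3x
image of sin 3x: (69/2)sin 3x
the matrix is diagonal; its diagonal is (3, 5/2, 5/2, 7, 7, 69/2, 69/2)
for a triangular matrix the eigenvalues are the diagonal entries, with algebraic multiplicity their repetition count

λ = 5/2 (multiplicity 2), λ = 3 (multiplicity 1), λ = 7 (multiplicity 2), λ = 69/2 (multiplicity 2)


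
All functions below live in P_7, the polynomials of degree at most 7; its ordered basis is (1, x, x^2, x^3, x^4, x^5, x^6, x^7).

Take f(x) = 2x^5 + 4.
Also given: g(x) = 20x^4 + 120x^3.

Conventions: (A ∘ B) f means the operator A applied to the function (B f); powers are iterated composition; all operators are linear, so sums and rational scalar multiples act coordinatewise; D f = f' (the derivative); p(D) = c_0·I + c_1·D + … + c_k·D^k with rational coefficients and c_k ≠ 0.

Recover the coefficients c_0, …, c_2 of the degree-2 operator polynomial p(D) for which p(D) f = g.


c_0 = 0, c_1 = 2, c_2 = 3

D^0 f = 2x^5 + 4
D^1 f = 10x^4
D^2 f = 40x^3
matching coefficients of g against c_0 f + c_1 Df + … from the top degree down determines the c_i
solution: c_0 = 0, c_1 = 2, c_2 = 3


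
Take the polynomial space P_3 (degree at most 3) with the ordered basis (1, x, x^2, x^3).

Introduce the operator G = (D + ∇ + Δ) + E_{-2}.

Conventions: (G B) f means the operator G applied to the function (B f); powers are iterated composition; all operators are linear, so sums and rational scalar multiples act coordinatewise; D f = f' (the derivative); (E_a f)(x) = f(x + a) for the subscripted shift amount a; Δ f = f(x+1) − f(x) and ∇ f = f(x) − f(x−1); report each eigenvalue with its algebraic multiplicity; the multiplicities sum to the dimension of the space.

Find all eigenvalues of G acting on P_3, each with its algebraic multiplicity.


λ = 1 (multiplicity 4)

image of 1: 1
image of x: x + 1
image of x^2: x^2 + 2x + 4
image of x^3: x^3 + 3x^2 + 12x - 6
the matrix is upper triangular; its diagonal is (1, 1, 1, 1)
for a triangular matrix the eigenvalues are the diagonal entries, with algebraic multiplicity their repetition count


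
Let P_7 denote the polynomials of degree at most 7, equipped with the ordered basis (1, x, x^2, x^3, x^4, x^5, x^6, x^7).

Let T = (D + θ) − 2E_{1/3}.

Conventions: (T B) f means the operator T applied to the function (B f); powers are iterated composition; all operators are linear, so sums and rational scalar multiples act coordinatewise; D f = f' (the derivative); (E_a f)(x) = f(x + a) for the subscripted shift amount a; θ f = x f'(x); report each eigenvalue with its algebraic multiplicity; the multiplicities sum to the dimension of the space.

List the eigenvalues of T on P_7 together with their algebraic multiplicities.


λ = -2 (multiplicity 1), λ = -1 (multiplicity 1), λ = 0 (multiplicity 1), λ = 1 (multiplicity 1), λ = 2 (multiplicity 1), λ = 3 (multiplicity 1), λ = 4 (multiplicity 1), λ = 5 (multiplicity 1)

image of 1: -2
image of x: -x + 1/3
image of x^2: (2/3)x - 2/9
image of x^3: x^3 + x^2 - (2/3)x - 2/27
image of x^4: 2x^4 + (4/3)x^3 - (4/3)x^2 - (8/27)x - 2/81
image of x^5: 3x^5 + (5/3)x^4 - (20/9)x^3 - (20/27)x^2 - (10/81)x - 2/243
image of x^6: 4x^6 + 2x^5 - (10/3)x^4 - (40/27)x^3 - (10/27)x^2 - (4/81)x - 2/729
image of x^7: 5x^7 + (7/3)x^6 - (14/3)x^5 - (70/27)x^4 - (70/81)x^3 - (14/81)x^2 - (14/729)x - 2/2187
the matrix is upper triangular; its diagonal is (-2, -1, 0, 1, 2, 3, 4, 5)
for a triangular matrix the eigenvalues are the diagonal entries, with algebraic multiplicity their repetition count
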